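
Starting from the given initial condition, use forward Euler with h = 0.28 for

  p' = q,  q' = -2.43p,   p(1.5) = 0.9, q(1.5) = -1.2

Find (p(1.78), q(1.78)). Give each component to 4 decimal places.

0.5640, -1.8124

Euler on (p,q): p_{n+1} = p_n + h·p', q_{n+1} = q_n + h·q'.
1.500000: (0.900000, -1.200000); f=(-1.200000, -2.187000) → (0.564000, -1.812360)
(p(1.78), q(1.78)) ≈ (0.5640, -1.8124)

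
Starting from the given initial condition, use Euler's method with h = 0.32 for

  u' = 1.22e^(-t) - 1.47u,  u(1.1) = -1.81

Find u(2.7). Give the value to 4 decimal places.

0.0305

Euler: u_{n+1} = u_n + h·f(t_n, u_n).
t=1.100000, u=-1.810000: f=3.066803 → u ← -1.810000 + 0.32·3.066803 = -0.828623
t=1.420000, u=-0.828623: f=1.512967 → u ← -0.828623 + 0.32·1.512967 = -0.344474
t=1.740000, u=-0.344474: f=0.720511 → u ← -0.344474 + 0.32·0.720511 = -0.113910
t=2.060000, u=-0.113910: f=0.322942 → u ← -0.113910 + 0.32·0.322942 = -0.010569
t=2.380000, u=-0.010569: f=0.128448 → u ← -0.010569 + 0.32·0.128448 = 0.030535
u(2.7) ≈ 0.0305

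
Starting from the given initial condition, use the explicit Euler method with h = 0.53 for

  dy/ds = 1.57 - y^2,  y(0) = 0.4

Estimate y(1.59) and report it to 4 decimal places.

Euler: y_{n+1} = y_n + h·f(s_n, y_n).
s=0.000000, y=0.400000: f=1.410000 → y ← 0.400000 + 0.53·1.410000 = 1.147300
s=0.530000, y=1.147300: f=0.253703 → y ← 1.147300 + 0.53·0.253703 = 1.281762
s=1.060000, y=1.281762: f=-0.072915 → y ← 1.281762 + 0.53·(-0.072915) = 1.243118
y(1.59) ≈ 1.2431

1.2431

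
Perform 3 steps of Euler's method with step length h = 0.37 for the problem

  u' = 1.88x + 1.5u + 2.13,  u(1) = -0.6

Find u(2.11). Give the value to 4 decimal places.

6.0374

Euler: u_{n+1} = u_n + h·f(x_n, u_n).
x=1.000000, u=-0.600000: f=3.110000 → u ← -0.600000 + 0.37·3.110000 = 0.550700
x=1.370000, u=0.550700: f=5.531650 → u ← 0.550700 + 0.37·5.531650 = 2.597411
x=1.740000, u=2.597411: f=9.297316 → u ← 2.597411 + 0.37·9.297316 = 6.037417
u(2.11) ≈ 6.0374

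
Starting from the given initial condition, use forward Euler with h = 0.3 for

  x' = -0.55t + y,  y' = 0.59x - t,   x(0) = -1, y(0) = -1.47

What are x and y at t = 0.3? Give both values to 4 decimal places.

Euler on (x,y): x_{n+1} = x_n + h·x', y_{n+1} = y_n + h·y'.
0.000000: (-1.000000, -1.470000); f=(-1.470000, -0.590000) → (-1.441000, -1.647000)
(x(0.3), y(0.3)) ≈ (-1.4410, -1.6470)

-1.4410, -1.6470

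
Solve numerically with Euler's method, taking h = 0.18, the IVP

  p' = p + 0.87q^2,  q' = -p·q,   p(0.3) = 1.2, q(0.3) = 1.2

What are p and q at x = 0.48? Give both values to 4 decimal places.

1.6415, 0.9408

Euler on (p,q): p_{n+1} = p_n + h·p', q_{n+1} = q_n + h·q'.
0.300000: (1.200000, 1.200000); f=(2.452800, -1.440000) → (1.641504, 0.940800)
(p(0.48), q(0.48)) ≈ (1.6415, 0.9408)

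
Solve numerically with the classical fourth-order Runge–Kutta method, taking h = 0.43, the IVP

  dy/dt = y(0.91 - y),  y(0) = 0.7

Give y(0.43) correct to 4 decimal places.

0.7565

RK4: k1 = f(t_n, y_n); k2 = f(t_n + h/2, y_n + (h/2)·k1); k3 = f(t_n + h/2, y_n + (h/2)·k2); k4 = f(t_n + h, y_n + h·k3); y_{n+1} = y_n + (h/6)·(k1 + 2k2 + 2k3 + k4).
t=0.000000, y=0.700000:
  k1 = f(0.000000, 0.700000) = 0.147000
  k2 = f(0.215000, 0.731605) = 0.130515
  k3 = f(0.215000, 0.728061) = 0.132463
  k4 = f(0.430000, 0.756959) = 0.115846
  y ← 0.700000 + (0.43/6)·(k1 + 2k2 + 2k3 + k4) = 0.756531
y(0.43) ≈ 0.7565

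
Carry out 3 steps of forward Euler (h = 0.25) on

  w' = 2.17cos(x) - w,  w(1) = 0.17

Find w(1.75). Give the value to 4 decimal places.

0.4033

Euler: w_{n+1} = w_n + h·f(x_n, w_n).
x=1.000000, w=0.170000: f=1.002456 → w ← 0.170000 + 0.25·1.002456 = 0.420614
x=1.250000, w=0.420614: f=0.263636 → w ← 0.420614 + 0.25·0.263636 = 0.486523
x=1.500000, w=0.486523: f=-0.333023 → w ← 0.486523 + 0.25·(-0.333023) = 0.403267
w(1.75) ≈ 0.4033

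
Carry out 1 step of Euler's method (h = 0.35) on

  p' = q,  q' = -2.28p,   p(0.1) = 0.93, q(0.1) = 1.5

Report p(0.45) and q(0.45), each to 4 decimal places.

Euler on (p,q): p_{n+1} = p_n + h·p', q_{n+1} = q_n + h·q'.
0.100000: (0.930000, 1.500000); f=(1.500000, -2.120400) → (1.455000, 0.757860)
(p(0.45), q(0.45)) ≈ (1.4550, 0.7579)

1.4550, 0.7579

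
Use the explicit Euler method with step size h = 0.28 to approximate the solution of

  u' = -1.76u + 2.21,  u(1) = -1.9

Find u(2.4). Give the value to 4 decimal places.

Euler: u_{n+1} = u_n + h·f(x_n, u_n).
x=1.000000, u=-1.900000: f=5.554000 → u ← -1.900000 + 0.28·5.554000 = -0.344880
x=1.280000, u=-0.344880: f=2.816989 → u ← -0.344880 + 0.28·2.816989 = 0.443877
x=1.560000, u=0.443877: f=1.428777 → u ← 0.443877 + 0.28·1.428777 = 0.843934
x=1.840000, u=0.843934: f=0.724676 → u ← 0.843934 + 0.28·0.724676 = 1.046843
x=2.120000, u=1.046843: f=0.367555 → u ← 1.046843 + 0.28·0.367555 = 1.149759
u(2.4) ≈ 1.1498

1.1498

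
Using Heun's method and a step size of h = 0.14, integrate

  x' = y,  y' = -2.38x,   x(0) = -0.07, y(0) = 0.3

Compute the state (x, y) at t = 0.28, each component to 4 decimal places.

Heun on (x,y): k1 = f(t_n, state_n); k2 = f(t_n + h, state_n + h·k1); state_{n+1} = state_n + (h/2)·(k1 + k2).
0.000000: (-0.070000, 0.300000)
  k1 = (0.300000, 0.166600)
  predictor → (-0.028000, 0.323324)
  k2 = (0.323324, 0.066640)
  → (-0.026367, 0.316327)
0.140000: (-0.026367, 0.316327)
  k1 = (0.316327, 0.062754)
  predictor → (0.017918, 0.325112)
  k2 = (0.325112, -0.042646)
  → (0.018533, 0.317734)
(x(0.28), y(0.28)) ≈ (0.0185, 0.3177)

0.0185, 0.3177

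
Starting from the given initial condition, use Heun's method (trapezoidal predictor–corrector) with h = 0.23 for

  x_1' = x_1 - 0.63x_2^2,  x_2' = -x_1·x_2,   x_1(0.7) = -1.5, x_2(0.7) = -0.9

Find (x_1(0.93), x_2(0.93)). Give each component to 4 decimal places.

-2.0630, -1.3284

Heun on (x_1,x_2): k1 = f(x_n, state_n); k2 = f(x_n + h, state_n + h·k1); state_{n+1} = state_n + (h/2)·(k1 + k2).
0.700000: (-1.500000, -0.900000)
  k1 = (-2.010300, -1.350000)
  predictor → (-1.962369, -1.210500)
  k2 = (-2.885514, -2.375448)
  → (-2.063019, -1.328426)
(x_1(0.93), x_2(0.93)) ≈ (-2.0630, -1.3284)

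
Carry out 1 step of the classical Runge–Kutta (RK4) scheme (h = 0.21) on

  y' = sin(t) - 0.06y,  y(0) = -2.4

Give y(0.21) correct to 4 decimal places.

-2.3481

RK4: k1 = f(t_n, y_n); k2 = f(t_n + h/2, y_n + (h/2)·k1); k3 = f(t_n + h/2, y_n + (h/2)·k2); k4 = f(t_n + h, y_n + h·k3); y_{n+1} = y_n + (h/6)·(k1 + 2k2 + 2k3 + k4).
t=0.000000, y=-2.400000:
  k1 = f(0.000000, -2.400000) = 0.144000
  k2 = f(0.105000, -2.384880) = 0.247900
  k3 = f(0.105000, -2.373971) = 0.247245
  k4 = f(0.210000, -2.348078) = 0.349345
  y ← -2.400000 + (0.21/6)·(k1 + 2k2 + 2k3 + k4) = -2.348073
y(0.21) ≈ -2.3481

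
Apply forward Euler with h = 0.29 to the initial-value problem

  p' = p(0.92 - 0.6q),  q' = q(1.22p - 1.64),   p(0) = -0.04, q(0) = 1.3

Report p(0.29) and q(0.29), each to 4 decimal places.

-0.0416, 0.6633

Euler on (p,q): p_{n+1} = p_n + h·p', q_{n+1} = q_n + h·q'.
0.000000: (-0.040000, 1.300000); f=(-0.005600, -2.195440) → (-0.041624, 0.663322)
(p(0.29), q(0.29)) ≈ (-0.0416, 0.6633)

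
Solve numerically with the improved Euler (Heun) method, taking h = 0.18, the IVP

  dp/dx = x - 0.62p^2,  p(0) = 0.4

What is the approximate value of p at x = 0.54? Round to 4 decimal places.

0.4875

Heun: k1 = f(x_n, p_n); k2 = f(x_n + h, p_n + h·k1); p_{n+1} = p_n + (h/2)·(k1 + k2).
x=0.000000, p=0.400000:
  k1 = f(0.000000, 0.400000) = -0.099200
  k2 = f(0.180000, 0.382144) = 0.089459
  p ← 0.400000 + (0.18/2)·(-0.099200 + 0.089459) = 0.399123
x=0.180000, p=0.399123:
  k1 = f(0.180000, 0.399123) = 0.081234
  k2 = f(0.360000, 0.413745) = 0.253865
  p ← 0.399123 + (0.18/2)·(0.081234 + 0.253865) = 0.429282
x=0.360000, p=0.429282:
  k1 = f(0.360000, 0.429282) = 0.245744
  k2 = f(0.540000, 0.473516) = 0.400985
  p ← 0.429282 + (0.18/2)·(0.245744 + 0.400985) = 0.487488
p(0.54) ≈ 0.4875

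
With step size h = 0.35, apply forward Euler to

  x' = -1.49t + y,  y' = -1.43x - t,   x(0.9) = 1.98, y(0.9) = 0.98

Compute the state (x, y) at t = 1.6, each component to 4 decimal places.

1.0877, -1.6912

Euler on (x,y): x_{n+1} = x_n + h·x', y_{n+1} = y_n + h·y'.
0.900000: (1.980000, 0.980000); f=(-0.361000, -3.731400) → (1.853650, -0.325990)
1.250000: (1.853650, -0.325990); f=(-2.188490, -3.900720) → (1.087678, -1.691242)
(x(1.6), y(1.6)) ≈ (1.0877, -1.6912)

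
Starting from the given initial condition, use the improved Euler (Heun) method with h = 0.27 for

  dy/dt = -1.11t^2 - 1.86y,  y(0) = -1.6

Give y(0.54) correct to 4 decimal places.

-0.6788

Heun: k1 = f(t_n, y_n); k2 = f(t_n + h, y_n + h·k1); y_{n+1} = y_n + (h/2)·(k1 + k2).
t=0.000000, y=-1.600000:
  k1 = f(0.000000, -1.600000) = 2.976000
  k2 = f(0.270000, -0.796480) = 1.400534
  y ← -1.600000 + (0.27/2)·(2.976000 + 1.400534) = -1.009168
t=0.270000, y=-1.009168:
  k1 = f(0.270000, -1.009168) = 1.796133
  k2 = f(0.540000, -0.524212) = 0.651358
  y ← -1.009168 + (0.27/2)·(1.796133 + 0.651358) = -0.678757
y(0.54) ≈ -0.6788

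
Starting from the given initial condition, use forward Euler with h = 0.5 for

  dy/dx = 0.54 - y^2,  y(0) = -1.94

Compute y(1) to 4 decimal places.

-9.5894

Euler: y_{n+1} = y_n + h·f(x_n, y_n).
x=0.000000, y=-1.940000: f=-3.223600 → y ← -1.940000 + 0.5·(-3.223600) = -3.551800
x=0.500000, y=-3.551800: f=-12.075283 → y ← -3.551800 + 0.5·(-12.075283) = -9.589442
y(1) ≈ -9.5894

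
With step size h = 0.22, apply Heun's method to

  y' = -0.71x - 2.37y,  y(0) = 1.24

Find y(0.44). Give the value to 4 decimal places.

Heun: k1 = f(x_n, y_n); k2 = f(x_n + h, y_n + h·k1); y_{n+1} = y_n + (h/2)·(k1 + k2).
x=0.000000, y=1.240000:
  k1 = f(0.000000, 1.240000) = -2.938800
  k2 = f(0.220000, 0.593464) = -1.562710
  y ← 1.240000 + (0.22/2)·(-2.938800 + (-1.562710)) = 0.744834
x=0.220000, y=0.744834:
  k1 = f(0.220000, 0.744834) = -1.921456
  k2 = f(0.440000, 0.322114) = -1.075809
  y ← 0.744834 + (0.22/2)·(-1.921456 + (-1.075809)) = 0.415135
y(0.44) ≈ 0.4151

0.4151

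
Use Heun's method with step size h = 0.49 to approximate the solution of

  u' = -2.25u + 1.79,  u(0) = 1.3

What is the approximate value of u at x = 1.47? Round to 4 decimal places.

0.8606

Heun: k1 = f(x_n, u_n); k2 = f(x_n + h, u_n + h·k1); u_{n+1} = u_n + (h/2)·(k1 + k2).
x=0.000000, u=1.300000:
  k1 = f(0.000000, 1.300000) = -1.135000
  k2 = f(0.490000, 0.743850) = 0.116338
  u ← 1.300000 + (0.49/2)·(-1.135000 + 0.116338) = 1.050428
x=0.490000, u=1.050428:
  k1 = f(0.490000, 1.050428) = -0.573462
  k2 = f(0.980000, 0.769431) = 0.058780
  u ← 1.050428 + (0.49/2)·(-0.573462 + 0.058780) = 0.924330
x=0.980000, u=0.924330:
  k1 = f(0.980000, 0.924330) = -0.289744
  k2 = f(1.470000, 0.782356) = 0.029699
  u ← 0.924330 + (0.49/2)·(-0.289744 + 0.029699) = 0.860619
u(1.47) ≈ 0.8606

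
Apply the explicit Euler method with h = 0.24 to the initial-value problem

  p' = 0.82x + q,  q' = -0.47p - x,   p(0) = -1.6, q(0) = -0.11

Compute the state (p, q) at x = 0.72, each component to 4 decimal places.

-1.4207, 0.2574

Euler on (p,q): p_{n+1} = p_n + h·p', q_{n+1} = q_n + h·q'.
0.000000: (-1.600000, -0.110000); f=(-0.110000, 0.752000) → (-1.626400, 0.070480)
0.240000: (-1.626400, 0.070480); f=(0.267280, 0.524408) → (-1.562253, 0.196338)
0.480000: (-1.562253, 0.196338); f=(0.589938, 0.254259) → (-1.420668, 0.257360)
(p(0.72), q(0.72)) ≈ (-1.4207, 0.2574)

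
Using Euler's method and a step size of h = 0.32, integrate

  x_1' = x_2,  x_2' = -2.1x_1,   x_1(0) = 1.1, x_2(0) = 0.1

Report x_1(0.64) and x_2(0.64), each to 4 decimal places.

Euler on (x_1,x_2): x_1_{n+1} = x_1_n + h·x_1', x_2_{n+1} = x_2_n + h·x_2'.
0.000000: (1.100000, 0.100000); f=(0.100000, -2.310000) → (1.132000, -0.639200)
0.320000: (1.132000, -0.639200); f=(-0.639200, -2.377200) → (0.927456, -1.399904)
(x_1(0.64), x_2(0.64)) ≈ (0.9275, -1.3999)

0.9275, -1.3999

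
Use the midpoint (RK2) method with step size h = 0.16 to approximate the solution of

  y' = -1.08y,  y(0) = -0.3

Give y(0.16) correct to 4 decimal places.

Midpoint: k1 = f(t_n, y_n); k2 = f(t_n + h/2, y_n + (h/2)·k1); y_{n+1} = y_n + h·k2.
t=0.000000, y=-0.300000:
  k1 = f(0.000000, -0.300000) = 0.324000
  k2 = f(0.080000, -0.274080) = 0.296006
  y ← -0.300000 + 0.16·0.296006 = -0.252639
y(0.16) ≈ -0.2526

-0.2526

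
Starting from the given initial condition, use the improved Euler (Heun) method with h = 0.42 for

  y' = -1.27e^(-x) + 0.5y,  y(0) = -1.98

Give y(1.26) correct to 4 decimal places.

-5.0769

Heun: k1 = f(x_n, y_n); k2 = f(x_n + h, y_n + h·k1); y_{n+1} = y_n + (h/2)·(k1 + k2).
x=0.000000, y=-1.980000:
  k1 = f(0.000000, -1.980000) = -2.260000
  k2 = f(0.420000, -2.929200) = -2.299049
  y ← -1.980000 + (0.42/2)·(-2.260000 + (-2.299049)) = -2.937400
x=0.420000, y=-2.937400:
  k1 = f(0.420000, -2.937400) = -2.303150
  k2 = f(0.840000, -3.904723) = -2.500634
  y ← -2.937400 + (0.42/2)·(-2.303150 + (-2.500634)) = -3.946195
x=0.840000, y=-3.946195:
  k1 = f(0.840000, -3.946195) = -2.521370
  k2 = f(1.260000, -5.005170) = -2.862826
  y ← -3.946195 + (0.42/2)·(-2.521370 + (-2.862826)) = -5.076876
y(1.26) ≈ -5.0769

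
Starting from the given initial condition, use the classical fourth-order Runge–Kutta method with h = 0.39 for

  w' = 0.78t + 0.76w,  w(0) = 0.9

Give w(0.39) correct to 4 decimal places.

1.2761

RK4: k1 = f(t_n, w_n); k2 = f(t_n + h/2, w_n + (h/2)·k1); k3 = f(t_n + h/2, w_n + (h/2)·k2); k4 = f(t_n + h, w_n + h·k3); w_{n+1} = w_n + (h/6)·(k1 + 2k2 + 2k3 + k4).
t=0.000000, w=0.900000:
  k1 = f(0.000000, 0.900000) = 0.684000
  k2 = f(0.195000, 1.033380) = 0.937469
  k3 = f(0.195000, 1.082806) = 0.975033
  k4 = f(0.390000, 1.280263) = 1.277200
  w ← 0.900000 + (0.39/6)·(k1 + 2k2 + 2k3 + k4) = 1.276103
w(0.39) ≈ 1.2761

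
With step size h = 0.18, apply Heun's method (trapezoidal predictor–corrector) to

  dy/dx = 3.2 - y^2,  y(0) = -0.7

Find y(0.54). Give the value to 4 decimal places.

0.8706

Heun: k1 = f(x_n, y_n); k2 = f(x_n + h, y_n + h·k1); y_{n+1} = y_n + (h/2)·(k1 + k2).
x=0.000000, y=-0.700000:
  k1 = f(0.000000, -0.700000) = 2.710000
  k2 = f(0.180000, -0.212200) = 3.154971
  y ← -0.700000 + (0.18/2)·(2.710000 + 3.154971) = -0.172153
x=0.180000, y=-0.172153:
  k1 = f(0.180000, -0.172153) = 3.170363
  k2 = f(0.360000, 0.398513) = 3.041188
  y ← -0.172153 + (0.18/2)·(3.170363 + 3.041188) = 0.386887
x=0.360000, y=0.386887:
  k1 = f(0.360000, 0.386887) = 3.050318
  k2 = f(0.540000, 0.935944) = 2.324008
  y ← 0.386887 + (0.18/2)·(3.050318 + 2.324008) = 0.870576
y(0.54) ≈ 0.8706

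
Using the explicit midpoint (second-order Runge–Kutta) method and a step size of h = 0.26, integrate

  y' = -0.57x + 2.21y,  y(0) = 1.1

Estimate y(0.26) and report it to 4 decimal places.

1.8944

Midpoint: k1 = f(x_n, y_n); k2 = f(x_n + h/2, y_n + (h/2)·k1); y_{n+1} = y_n + h·k2.
x=0.000000, y=1.100000:
  k1 = f(0.000000, 1.100000) = 2.431000
  k2 = f(0.130000, 1.416030) = 3.055326
  y ← 1.100000 + 0.26·3.055326 = 1.894385
y(0.26) ≈ 1.8944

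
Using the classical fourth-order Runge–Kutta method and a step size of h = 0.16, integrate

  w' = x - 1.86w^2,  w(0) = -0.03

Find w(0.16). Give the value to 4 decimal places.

-0.0174

RK4: k1 = f(x_n, w_n); k2 = f(x_n + h/2, w_n + (h/2)·k1); k3 = f(x_n + h/2, w_n + (h/2)·k2); k4 = f(x_n + h, w_n + h·k3); w_{n+1} = w_n + (h/6)·(k1 + 2k2 + 2k3 + k4).
x=0.000000, w=-0.030000:
  k1 = f(0.000000, -0.030000) = -0.001674
  k2 = f(0.080000, -0.030134) = 0.078311
  k3 = f(0.080000, -0.023735) = 0.078952
  k4 = f(0.160000, -0.017368) = 0.159439
  w ← -0.030000 + (0.16/6)·(k1 + 2k2 + 2k3 + k4) = -0.017406
w(0.16) ≈ -0.0174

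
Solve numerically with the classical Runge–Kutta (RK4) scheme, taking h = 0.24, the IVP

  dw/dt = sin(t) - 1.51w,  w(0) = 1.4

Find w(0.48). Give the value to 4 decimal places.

0.7682

RK4: k1 = f(t_n, w_n); k2 = f(t_n + h/2, w_n + (h/2)·k1); k3 = f(t_n + h/2, w_n + (h/2)·k2); k4 = f(t_n + h, w_n + h·k3); w_{n+1} = w_n + (h/6)·(k1 + 2k2 + 2k3 + k4).
t=0.000000, w=1.400000:
  k1 = f(0.000000, 1.400000) = -2.114000
  k2 = f(0.120000, 1.146320) = -1.611231
  k3 = f(0.120000, 1.206652) = -1.702333
  k4 = f(0.240000, 0.991440) = -1.259372
  w ← 1.400000 + (0.24/6)·(k1 + 2k2 + 2k3 + k4) = 0.999980
t=0.240000, w=0.999980:
  k1 = f(0.240000, 0.999980) = -1.272267
  k2 = f(0.360000, 0.847308) = -0.927161
  k3 = f(0.360000, 0.888721) = -0.989694
  k4 = f(0.480000, 0.762453) = -0.689526
  w ← 0.999980 + (0.24/6)·(k1 + 2k2 + 2k3 + k4) = 0.768160
w(0.48) ≈ 0.7682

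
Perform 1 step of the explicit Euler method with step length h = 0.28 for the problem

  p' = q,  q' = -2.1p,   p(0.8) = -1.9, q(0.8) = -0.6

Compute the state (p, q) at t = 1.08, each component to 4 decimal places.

Euler on (p,q): p_{n+1} = p_n + h·p', q_{n+1} = q_n + h·q'.
0.800000: (-1.900000, -0.600000); f=(-0.600000, 3.990000) → (-2.068000, 0.517200)
(p(1.08), q(1.08)) ≈ (-2.0680, 0.5172)

-2.0680, 0.5172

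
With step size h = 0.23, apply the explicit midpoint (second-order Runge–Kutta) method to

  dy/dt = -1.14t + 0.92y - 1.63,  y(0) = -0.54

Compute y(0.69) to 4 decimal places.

-2.9010

Midpoint: k1 = f(t_n, y_n); k2 = f(t_n + h/2, y_n + (h/2)·k1); y_{n+1} = y_n + h·k2.
t=0.000000, y=-0.540000:
  k1 = f(0.000000, -0.540000) = -2.126800
  k2 = f(0.115000, -0.784582) = -2.482915
  y ← -0.540000 + 0.23·(-2.482915) = -1.111071
t=0.230000, y=-1.111071:
  k1 = f(0.230000, -1.111071) = -2.914385
  k2 = f(0.345000, -1.446225) = -3.353827
  y ← -1.111071 + 0.23·(-3.353827) = -1.882451
t=0.460000, y=-1.882451:
  k1 = f(0.460000, -1.882451) = -3.886255
  k2 = f(0.575000, -2.329370) = -4.428520
  y ← -1.882451 + 0.23·(-4.428520) = -2.901010
y(0.69) ≈ -2.9010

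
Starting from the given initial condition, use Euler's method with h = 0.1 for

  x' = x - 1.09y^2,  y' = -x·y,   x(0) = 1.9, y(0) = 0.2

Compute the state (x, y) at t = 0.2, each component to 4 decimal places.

Euler on (x,y): x_{n+1} = x_n + h·x', y_{n+1} = y_n + h·y'.
0.000000: (1.900000, 0.200000); f=(1.856400, -0.380000) → (2.085640, 0.162000)
0.100000: (2.085640, 0.162000); f=(2.057034, -0.337874) → (2.291343, 0.128213)
(x(0.2), y(0.2)) ≈ (2.2913, 0.1282)

2.2913, 0.1282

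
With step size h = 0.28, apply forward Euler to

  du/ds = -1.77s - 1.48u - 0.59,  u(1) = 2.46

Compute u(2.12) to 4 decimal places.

-1.7442

Euler: u_{n+1} = u_n + h·f(s_n, u_n).
s=1.000000, u=2.460000: f=-6.000800 → u ← 2.460000 + 0.28·(-6.000800) = 0.779776
s=1.280000, u=0.779776: f=-4.009668 → u ← 0.779776 + 0.28·(-4.009668) = -0.342931
s=1.560000, u=-0.342931: f=-2.843662 → u ← -0.342931 + 0.28·(-2.843662) = -1.139156
s=1.840000, u=-1.139156: f=-2.160848 → u ← -1.139156 + 0.28·(-2.160848) = -1.744194
u(2.12) ≈ -1.7442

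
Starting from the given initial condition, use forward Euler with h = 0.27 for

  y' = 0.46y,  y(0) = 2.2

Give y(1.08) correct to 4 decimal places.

3.5140

Euler: y_{n+1} = y_n + h·f(x_n, y_n).
x=0.000000, y=2.200000: f=1.012000 → y ← 2.200000 + 0.27·1.012000 = 2.473240
x=0.270000, y=2.473240: f=1.137690 → y ← 2.473240 + 0.27·1.137690 = 2.780416
x=0.540000, y=2.780416: f=1.278992 → y ← 2.780416 + 0.27·1.278992 = 3.125744
x=0.810000, y=3.125744: f=1.437842 → y ← 3.125744 + 0.27·1.437842 = 3.513962
y(1.08) ≈ 3.5140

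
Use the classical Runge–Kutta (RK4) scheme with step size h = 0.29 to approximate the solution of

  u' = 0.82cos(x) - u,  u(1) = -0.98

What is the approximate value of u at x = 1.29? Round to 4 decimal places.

-0.6497

RK4: k1 = f(x_n, u_n); k2 = f(x_n + h/2, u_n + (h/2)·k1); k3 = f(x_n + h/2, u_n + (h/2)·k2); k4 = f(x_n + h, u_n + h·k3); u_{n+1} = u_n + (h/6)·(k1 + 2k2 + 2k3 + k4).
x=1.000000, u=-0.980000:
  k1 = f(1.000000, -0.980000) = 1.423048
  k2 = f(1.145000, -0.773658) = 1.112356
  k3 = f(1.145000, -0.818708) = 1.157406
  k4 = f(1.290000, -0.644352) = 0.871591
  u ← -0.980000 + (0.29/6)·(k1 + 2k2 + 2k3 + k4) = -0.649682
u(1.29) ≈ -0.6497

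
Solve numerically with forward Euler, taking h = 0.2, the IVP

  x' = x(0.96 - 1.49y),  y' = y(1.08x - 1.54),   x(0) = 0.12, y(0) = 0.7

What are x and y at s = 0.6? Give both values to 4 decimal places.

Euler on (x,y): x_{n+1} = x_n + h·x', y_{n+1} = y_n + h·y'.
0.000000: (0.120000, 0.700000); f=(-0.009960, -0.987280) → (0.118008, 0.502544)
0.200000: (0.118008, 0.502544); f=(0.024924, -0.709869) → (0.122993, 0.360570)
0.400000: (0.122993, 0.360570); f=(0.051995, -0.507383) → (0.133392, 0.259094)
(x(0.6), y(0.6)) ≈ (0.1334, 0.2591)

0.1334, 0.2591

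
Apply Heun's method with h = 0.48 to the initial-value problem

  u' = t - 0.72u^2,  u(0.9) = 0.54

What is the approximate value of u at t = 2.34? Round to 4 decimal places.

Heun: k1 = f(t_n, u_n); k2 = f(t_n + h, u_n + h·k1); u_{n+1} = u_n + (h/2)·(k1 + k2).
t=0.900000, u=0.540000:
  k1 = f(0.900000, 0.540000) = 0.690048
  k2 = f(1.380000, 0.871223) = 0.833499
  u ← 0.540000 + (0.48/2)·(0.690048 + 0.833499) = 0.905651
t=1.380000, u=0.905651:
  k1 = f(1.380000, 0.905651) = 0.789453
  k2 = f(1.860000, 1.284589) = 0.671879
  u ← 0.905651 + (0.48/2)·(0.789453 + 0.671879) = 1.256371
t=1.860000, u=1.256371:
  k1 = f(1.860000, 1.256371) = 0.723503
  k2 = f(2.340000, 1.603652) = 0.488375
  u ← 1.256371 + (0.48/2)·(0.723503 + 0.488375) = 1.547222
u(2.34) ≈ 1.5472

1.5472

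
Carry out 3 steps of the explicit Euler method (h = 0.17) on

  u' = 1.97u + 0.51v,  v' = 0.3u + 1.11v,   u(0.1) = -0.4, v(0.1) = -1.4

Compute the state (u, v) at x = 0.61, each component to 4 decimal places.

-1.5393, -2.4721

Euler on (u,v): u_{n+1} = u_n + h·u', v_{n+1} = v_n + h·v'.
0.100000: (-0.400000, -1.400000); f=(-1.502000, -1.674000) → (-0.655340, -1.684580)
0.270000: (-0.655340, -1.684580); f=(-2.150156, -2.066486) → (-1.020866, -2.035883)
0.440000: (-1.020866, -2.035883); f=(-3.049407, -2.566090) → (-1.539266, -2.472118)
(u(0.61), v(0.61)) ≈ (-1.5393, -2.4721)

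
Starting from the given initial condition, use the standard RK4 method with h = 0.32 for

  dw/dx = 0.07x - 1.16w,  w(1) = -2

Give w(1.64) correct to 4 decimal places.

-0.9091

RK4: k1 = f(x_n, w_n); k2 = f(x_n + h/2, w_n + (h/2)·k1); k3 = f(x_n + h/2, w_n + (h/2)·k2); k4 = f(x_n + h, w_n + h·k3); w_{n+1} = w_n + (h/6)·(k1 + 2k2 + 2k3 + k4).
x=1.000000, w=-2.000000:
  k1 = f(1.000000, -2.000000) = 2.390000
  k2 = f(1.160000, -1.617600) = 1.957616
  k3 = f(1.160000, -1.686781) = 2.037866
  k4 = f(1.320000, -1.347883) = 1.655944
  w ← -2.000000 + (0.32/6)·(k1 + 2k2 + 2k3 + k4) = -1.358032
x=1.320000, w=-1.358032:
  k1 = f(1.320000, -1.358032) = 1.667717
  k2 = f(1.480000, -1.091197) = 1.369388
  k3 = f(1.480000, -1.138929) = 1.424758
  k4 = f(1.640000, -0.902109) = 1.161246
  w ← -1.358032 + (0.32/6)·(k1 + 2k2 + 2k3 + k4) = -0.909111
w(1.64) ≈ -0.9091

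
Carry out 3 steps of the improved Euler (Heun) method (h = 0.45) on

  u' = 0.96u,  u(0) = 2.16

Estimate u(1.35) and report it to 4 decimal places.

7.6653

Heun: k1 = f(t_n, u_n); k2 = f(t_n + h, u_n + h·k1); u_{n+1} = u_n + (h/2)·(k1 + k2).
t=0.000000, u=2.160000:
  k1 = f(0.000000, 2.160000) = 2.073600
  k2 = f(0.450000, 3.093120) = 2.969395
  u ← 2.160000 + (0.45/2)·(2.073600 + 2.969395) = 3.294674
t=0.450000, u=3.294674:
  k1 = f(0.450000, 3.294674) = 3.162887
  k2 = f(0.900000, 4.717973) = 4.529254
  u ← 3.294674 + (0.45/2)·(3.162887 + 4.529254) = 5.025406
t=0.900000, u=5.025406:
  k1 = f(0.900000, 5.025406) = 4.824389
  k2 = f(1.350000, 7.196381) = 6.908526
  u ← 5.025406 + (0.45/2)·(4.824389 + 6.908526) = 7.665312
u(1.35) ≈ 7.6653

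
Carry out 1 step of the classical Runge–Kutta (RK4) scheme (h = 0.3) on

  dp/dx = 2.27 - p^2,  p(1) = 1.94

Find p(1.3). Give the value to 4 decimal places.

1.6712

RK4: k1 = f(x_n, p_n); k2 = f(x_n + h/2, p_n + (h/2)·k1); k3 = f(x_n + h/2, p_n + (h/2)·k2); k4 = f(x_n + h, p_n + h·k3); p_{n+1} = p_n + (h/6)·(k1 + 2k2 + 2k3 + k4).
x=1.000000, p=1.940000:
  k1 = f(1.000000, 1.940000) = -1.493600
  k2 = f(1.150000, 1.715960) = -0.674519
  k3 = f(1.150000, 1.838822) = -1.111267
  k4 = f(1.300000, 1.606620) = -0.311227
  p ← 1.940000 + (0.3/6)·(k1 + 2k2 + 2k3 + k4) = 1.671180
p(1.3) ≈ 1.6712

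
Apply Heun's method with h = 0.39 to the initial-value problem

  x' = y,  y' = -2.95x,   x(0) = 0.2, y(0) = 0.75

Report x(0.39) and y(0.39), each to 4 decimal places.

0.4476, 0.3516

Heun on (x,y): k1 = f(t_n, state_n); k2 = f(t_n + h, state_n + h·k1); state_{n+1} = state_n + (h/2)·(k1 + k2).
0.000000: (0.200000, 0.750000)
  k1 = (0.750000, -0.590000)
  predictor → (0.492500, 0.519900)
  k2 = (0.519900, -1.452875)
  → (0.447631, 0.351639)
(x(0.39), y(0.39)) ≈ (0.4476, 0.3516)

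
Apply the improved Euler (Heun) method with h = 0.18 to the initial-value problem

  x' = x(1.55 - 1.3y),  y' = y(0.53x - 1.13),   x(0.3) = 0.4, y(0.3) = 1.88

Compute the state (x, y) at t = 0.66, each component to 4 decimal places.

0.3318, 1.3411

Heun on (x,y): k1 = f(t_n, state_n); k2 = f(t_n + h, state_n + h·k1); state_{n+1} = state_n + (h/2)·(k1 + k2).
0.300000: (0.400000, 1.880000)
  k1 = (-0.357600, -1.725840)
  predictor → (0.335632, 1.569349)
  k2 = (-0.164511, -1.494201)
  → (0.353010, 1.590196)
0.480000: (0.353010, 1.590196)
  k1 = (-0.182596, -1.499404)
  predictor → (0.320143, 1.320304)
  k2 = (-0.053270, -1.267920)
  → (0.331782, 1.341137)
(x(0.66), y(0.66)) ≈ (0.3318, 1.3411)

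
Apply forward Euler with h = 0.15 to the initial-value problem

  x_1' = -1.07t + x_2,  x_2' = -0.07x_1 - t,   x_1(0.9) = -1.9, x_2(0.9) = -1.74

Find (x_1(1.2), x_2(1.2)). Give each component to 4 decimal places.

Euler on (x_1,x_2): x_1_{n+1} = x_1_n + h·x_1', x_2_{n+1} = x_2_n + h·x_2'.
0.900000: (-1.900000, -1.740000); f=(-2.703000, -0.767000) → (-2.305450, -1.855050)
1.050000: (-2.305450, -1.855050); f=(-2.978550, -0.888618) → (-2.752232, -1.988343)
(x_1(1.2), x_2(1.2)) ≈ (-2.7522, -1.9883)

-2.7522, -1.9883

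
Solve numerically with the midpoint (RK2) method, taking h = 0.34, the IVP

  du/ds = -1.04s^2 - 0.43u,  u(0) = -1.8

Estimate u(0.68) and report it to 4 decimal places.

-1.4430

Midpoint: k1 = f(s_n, u_n); k2 = f(s_n + h/2, u_n + (h/2)·k1); u_{n+1} = u_n + h·k2.
s=0.000000, u=-1.800000:
  k1 = f(0.000000, -1.800000) = 0.774000
  k2 = f(0.170000, -1.668420) = 0.687365
  u ← -1.800000 + 0.34·0.687365 = -1.566296
s=0.340000, u=-1.566296:
  k1 = f(0.340000, -1.566296) = 0.553283
  k2 = f(0.510000, -1.472238) = 0.362558
  u ← -1.566296 + 0.34·0.362558 = -1.443026
u(0.68) ≈ -1.4430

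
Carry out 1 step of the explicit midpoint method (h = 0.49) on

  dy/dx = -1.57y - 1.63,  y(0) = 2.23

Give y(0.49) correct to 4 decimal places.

0.6829

Midpoint: k1 = f(x_n, y_n); k2 = f(x_n + h/2, y_n + (h/2)·k1); y_{n+1} = y_n + h·k2.
x=0.000000, y=2.230000:
  k1 = f(0.000000, 2.230000) = -5.131100
  k2 = f(0.245000, 0.972881) = -3.157422
  y ← 2.230000 + 0.49·(-3.157422) = 0.682863
y(0.49) ≈ 0.6829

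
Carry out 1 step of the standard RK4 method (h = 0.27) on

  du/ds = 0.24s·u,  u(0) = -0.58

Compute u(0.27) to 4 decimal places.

-0.5851

RK4: k1 = f(s_n, u_n); k2 = f(s_n + h/2, u_n + (h/2)·k1); k3 = f(s_n + h/2, u_n + (h/2)·k2); k4 = f(s_n + h, u_n + h·k3); u_{n+1} = u_n + (h/6)·(k1 + 2k2 + 2k3 + k4).
s=0.000000, u=-0.580000:
  k1 = f(0.000000, -0.580000) = 0.000000
  k2 = f(0.135000, -0.580000) = -0.018792
  k3 = f(0.135000, -0.582537) = -0.018874
  k4 = f(0.270000, -0.585096) = -0.037914
  u ← -0.580000 + (0.27/6)·(k1 + 2k2 + 2k3 + k4) = -0.585096
u(0.27) ≈ -0.5851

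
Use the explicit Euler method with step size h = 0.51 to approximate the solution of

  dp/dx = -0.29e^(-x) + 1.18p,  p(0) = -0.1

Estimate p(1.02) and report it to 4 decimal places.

Euler: p_{n+1} = p_n + h·f(x_n, p_n).
x=0.000000, p=-0.100000: f=-0.408000 → p ← -0.100000 + 0.51·(-0.408000) = -0.308080
x=0.510000, p=-0.308080: f=-0.537678 → p ← -0.308080 + 0.51·(-0.537678) = -0.582296
p(1.02) ≈ -0.5823

-0.5823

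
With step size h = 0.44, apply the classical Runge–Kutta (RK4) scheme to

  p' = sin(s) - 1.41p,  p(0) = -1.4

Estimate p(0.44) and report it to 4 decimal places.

RK4: k1 = f(s_n, p_n); k2 = f(s_n + h/2, p_n + (h/2)·k1); k3 = f(s_n + h/2, p_n + (h/2)·k2); k4 = f(s_n + h, p_n + h·k3); p_{n+1} = p_n + (h/6)·(k1 + 2k2 + 2k3 + k4).
s=0.000000, p=-1.400000:
  k1 = f(0.000000, -1.400000) = 1.974000
  k2 = f(0.220000, -0.965720) = 1.579895
  k3 = f(0.220000, -1.052423) = 1.702146
  k4 = f(0.440000, -0.651056) = 1.343928
  p ← -1.400000 + (0.44/6)·(k1 + 2k2 + 2k3 + k4) = -0.675319
p(0.44) ≈ -0.6753

-0.6753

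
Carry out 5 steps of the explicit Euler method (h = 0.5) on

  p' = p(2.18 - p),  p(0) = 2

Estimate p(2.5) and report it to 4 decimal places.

Euler: p_{n+1} = p_n + h·f(x_n, p_n).
x=0.000000, p=2.000000: f=0.360000 → p ← 2.000000 + 0.5·0.360000 = 2.180000
x=0.500000, p=2.180000: f=0.000000 → p ← 2.180000 + 0.5·0.000000 = 2.180000
x=1.000000, p=2.180000: f=0.000000 → p ← 2.180000 + 0.5·0.000000 = 2.180000
x=1.500000, p=2.180000: f=0.000000 → p ← 2.180000 + 0.5·0.000000 = 2.180000
x=2.000000, p=2.180000: f=0.000000 → p ← 2.180000 + 0.5·0.000000 = 2.180000
p(2.5) ≈ 2.1800

2.1800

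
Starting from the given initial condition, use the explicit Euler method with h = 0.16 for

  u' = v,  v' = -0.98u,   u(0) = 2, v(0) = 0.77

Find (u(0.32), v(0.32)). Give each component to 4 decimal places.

Euler on (u,v): u_{n+1} = u_n + h·u', v_{n+1} = v_n + h·v'.
0.000000: (2.000000, 0.770000); f=(0.770000, -1.960000) → (2.123200, 0.456400)
0.160000: (2.123200, 0.456400); f=(0.456400, -2.080736) → (2.196224, 0.123482)
(u(0.32), v(0.32)) ≈ (2.1962, 0.1235)

2.1962, 0.1235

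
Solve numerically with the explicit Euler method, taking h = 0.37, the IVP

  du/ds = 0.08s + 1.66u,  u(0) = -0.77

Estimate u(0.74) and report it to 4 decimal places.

Euler: u_{n+1} = u_n + h·f(s_n, u_n).
s=0.000000, u=-0.770000: f=-1.278200 → u ← -0.770000 + 0.37·(-1.278200) = -1.242934
s=0.370000, u=-1.242934: f=-2.033670 → u ← -1.242934 + 0.37·(-2.033670) = -1.995392
u(0.74) ≈ -1.9954

-1.9954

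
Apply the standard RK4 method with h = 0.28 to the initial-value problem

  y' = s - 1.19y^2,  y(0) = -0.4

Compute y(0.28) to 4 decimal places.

-0.4183

RK4: k1 = f(s_n, y_n); k2 = f(s_n + h/2, y_n + (h/2)·k1); k3 = f(s_n + h/2, y_n + (h/2)·k2); k4 = f(s_n + h, y_n + h·k3); y_{n+1} = y_n + (h/6)·(k1 + 2k2 + 2k3 + k4).
s=0.000000, y=-0.400000:
  k1 = f(0.000000, -0.400000) = -0.190400
  k2 = f(0.140000, -0.426656) = -0.076622
  k3 = f(0.140000, -0.410727) = -0.060749
  k4 = f(0.280000, -0.417010) = 0.073062
  y ← -0.400000 + (0.28/6)·(k1 + 2k2 + 2k3 + k4) = -0.418297
y(0.28) ≈ -0.4183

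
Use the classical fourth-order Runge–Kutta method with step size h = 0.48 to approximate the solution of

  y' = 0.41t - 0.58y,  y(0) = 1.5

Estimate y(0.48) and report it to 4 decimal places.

RK4: k1 = f(t_n, y_n); k2 = f(t_n + h/2, y_n + (h/2)·k1); k3 = f(t_n + h/2, y_n + (h/2)·k2); k4 = f(t_n + h, y_n + h·k3); y_{n+1} = y_n + (h/6)·(k1 + 2k2 + 2k3 + k4).
t=0.000000, y=1.500000:
  k1 = f(0.000000, 1.500000) = -0.870000
  k2 = f(0.240000, 1.291200) = -0.650496
  k3 = f(0.240000, 1.343881) = -0.681051
  k4 = f(0.480000, 1.173096) = -0.483595
  y ← 1.500000 + (0.48/6)·(k1 + 2k2 + 2k3 + k4) = 1.178665
y(0.48) ≈ 1.1787

1.1787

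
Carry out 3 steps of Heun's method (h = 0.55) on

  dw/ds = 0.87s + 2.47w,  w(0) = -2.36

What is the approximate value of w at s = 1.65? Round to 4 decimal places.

Heun: k1 = f(s_n, w_n); k2 = f(s_n + h, w_n + h·k1); w_{n+1} = w_n + (h/2)·(k1 + k2).
s=0.000000, w=-2.360000:
  k1 = f(0.000000, -2.360000) = -5.829200
  k2 = f(0.550000, -5.566060) = -13.269668
  w ← -2.360000 + (0.55/2)·(-5.829200 + (-13.269668)) = -7.612189
s=0.550000, w=-7.612189:
  k1 = f(0.550000, -7.612189) = -18.323606
  k2 = f(1.100000, -17.690172) = -42.737725
  w ← -7.612189 + (0.55/2)·(-18.323606 + (-42.737725)) = -24.404055
s=1.100000, w=-24.404055:
  k1 = f(1.100000, -24.404055) = -59.321016
  k2 = f(1.650000, -57.030614) = -139.430115
  w ← -24.404055 + (0.55/2)·(-59.321016 + (-139.430115)) = -79.060616
w(1.65) ≈ -79.0606

-79.0606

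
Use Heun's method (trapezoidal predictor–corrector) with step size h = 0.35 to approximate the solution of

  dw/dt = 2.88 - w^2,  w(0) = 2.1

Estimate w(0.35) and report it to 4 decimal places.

Heun: k1 = f(t_n, w_n); k2 = f(t_n + h, w_n + h·k1); w_{n+1} = w_n + (h/2)·(k1 + k2).
t=0.000000, w=2.100000:
  k1 = f(0.000000, 2.100000) = -1.530000
  k2 = f(0.350000, 1.564500) = 0.432340
  w ← 2.100000 + (0.35/2)·(-1.530000 + 0.432340) = 1.907909
w(0.35) ≈ 1.9079

1.9079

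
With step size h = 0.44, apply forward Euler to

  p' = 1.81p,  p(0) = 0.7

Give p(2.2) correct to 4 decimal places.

Euler: p_{n+1} = p_n + h·f(s_n, p_n).
s=0.000000, p=0.700000: f=1.267000 → p ← 0.700000 + 0.44·1.267000 = 1.257480
s=0.440000, p=1.257480: f=2.276039 → p ← 1.257480 + 0.44·2.276039 = 2.258937
s=0.880000, p=2.258937: f=4.088676 → p ← 2.258937 + 0.44·4.088676 = 4.057955
s=1.320000, p=4.057955: f=7.344898 → p ← 4.057955 + 0.44·7.344898 = 7.289710
s=1.760000, p=7.289710: f=13.194374 → p ← 7.289710 + 0.44·13.194374 = 13.095234
p(2.2) ≈ 13.0952

13.0952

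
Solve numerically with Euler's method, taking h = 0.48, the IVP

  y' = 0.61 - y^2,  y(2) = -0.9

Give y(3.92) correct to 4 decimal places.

-2.4209

Euler: y_{n+1} = y_n + h·f(s_n, y_n).
s=2.000000, y=-0.900000: f=-0.200000 → y ← -0.900000 + 0.48·(-0.200000) = -0.996000
s=2.480000, y=-0.996000: f=-0.382016 → y ← -0.996000 + 0.48·(-0.382016) = -1.179368
s=2.960000, y=-1.179368: f=-0.780908 → y ← -1.179368 + 0.48·(-0.780908) = -1.554204
s=3.440000, y=-1.554204: f=-1.805549 → y ← -1.554204 + 0.48·(-1.805549) = -2.420867
y(3.92) ≈ -2.4209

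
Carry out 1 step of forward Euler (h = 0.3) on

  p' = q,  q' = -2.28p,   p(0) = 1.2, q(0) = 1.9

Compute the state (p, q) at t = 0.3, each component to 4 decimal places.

1.7700, 1.0792

Euler on (p,q): p_{n+1} = p_n + h·p', q_{n+1} = q_n + h·q'.
0.000000: (1.200000, 1.900000); f=(1.900000, -2.736000) → (1.770000, 1.079200)
(p(0.3), q(0.3)) ≈ (1.7700, 1.0792)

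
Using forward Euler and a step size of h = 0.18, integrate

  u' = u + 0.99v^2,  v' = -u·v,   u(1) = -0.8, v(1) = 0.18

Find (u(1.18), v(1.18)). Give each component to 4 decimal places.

Euler on (u,v): u_{n+1} = u_n + h·u', v_{n+1} = v_n + h·v'.
1.000000: (-0.800000, 0.180000); f=(-0.767924, 0.144000) → (-0.938226, 0.205920)
(u(1.18), v(1.18)) ≈ (-0.9382, 0.2059)

-0.9382, 0.2059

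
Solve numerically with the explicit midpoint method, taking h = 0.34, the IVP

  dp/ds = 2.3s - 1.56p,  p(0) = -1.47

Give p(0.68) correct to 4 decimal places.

Midpoint: k1 = f(s_n, p_n); k2 = f(s_n + h/2, p_n + (h/2)·k1); p_{n+1} = p_n + h·k2.
s=0.000000, p=-1.470000:
  k1 = f(0.000000, -1.470000) = 2.293200
  k2 = f(0.170000, -1.080156) = 2.076043
  p ← -1.470000 + 0.34·2.076043 = -0.764145
s=0.340000, p=-0.764145:
  k1 = f(0.340000, -0.764145) = 1.974067
  k2 = f(0.510000, -0.428554) = 1.841544
  p ← -0.764145 + 0.34·1.841544 = -0.138020
p(0.68) ≈ -0.1380

-0.1380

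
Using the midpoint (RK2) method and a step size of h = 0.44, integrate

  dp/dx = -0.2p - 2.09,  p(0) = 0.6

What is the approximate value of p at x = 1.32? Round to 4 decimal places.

-1.9608

Midpoint: k1 = f(x_n, p_n); k2 = f(x_n + h/2, p_n + (h/2)·k1); p_{n+1} = p_n + h·k2.
x=0.000000, p=0.600000:
  k1 = f(0.000000, 0.600000) = -2.210000
  k2 = f(0.220000, 0.113800) = -2.112760
  p ← 0.600000 + 0.44·(-2.112760) = -0.329614
x=0.440000, p=-0.329614:
  k1 = f(0.440000, -0.329614) = -2.024077
  k2 = f(0.660000, -0.774911) = -1.935018
  p ← -0.329614 + 0.44·(-1.935018) = -1.181022
x=0.880000, p=-1.181022:
  k1 = f(0.880000, -1.181022) = -1.853796
  k2 = f(1.100000, -1.588857) = -1.772229
  p ← -1.181022 + 0.44·(-1.772229) = -1.960803
p(1.32) ≈ -1.9608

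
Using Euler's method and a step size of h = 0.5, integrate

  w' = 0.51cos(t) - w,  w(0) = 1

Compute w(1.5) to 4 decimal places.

Euler: w_{n+1} = w_n + h·f(t_n, w_n).
t=0.000000, w=1.000000: f=-0.490000 → w ← 1.000000 + 0.5·(-0.490000) = 0.755000
t=0.500000, w=0.755000: f=-0.307433 → w ← 0.755000 + 0.5·(-0.307433) = 0.601284
t=1.000000, w=0.601284: f=-0.325729 → w ← 0.601284 + 0.5·(-0.325729) = 0.438419
w(1.5) ≈ 0.4384

0.4384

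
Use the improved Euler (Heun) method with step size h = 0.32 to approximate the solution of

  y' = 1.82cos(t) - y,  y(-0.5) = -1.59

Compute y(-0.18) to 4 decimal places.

-0.7023

Heun: k1 = f(t_n, y_n); k2 = f(t_n + h, y_n + h·k1); y_{n+1} = y_n + (h/2)·(k1 + k2).
t=-0.500000, y=-1.590000:
  k1 = f(-0.500000, -1.590000) = 3.187200
  k2 = f(-0.180000, -0.570096) = 2.360691
  y ← -1.590000 + (0.32/2)·(3.187200 + 2.360691) = -0.702337
y(-0.18) ≈ -0.7023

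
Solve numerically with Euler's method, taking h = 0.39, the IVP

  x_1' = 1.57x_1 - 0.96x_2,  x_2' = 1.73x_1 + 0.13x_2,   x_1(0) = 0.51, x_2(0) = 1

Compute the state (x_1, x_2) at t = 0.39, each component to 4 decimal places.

0.4479, 1.3948

Euler on (x_1,x_2): x_1_{n+1} = x_1_n + h·x_1', x_2_{n+1} = x_2_n + h·x_2'.
0.000000: (0.510000, 1.000000); f=(-0.159300, 1.012300) → (0.447873, 1.394797)
(x_1(0.39), x_2(0.39)) ≈ (0.4479, 1.3948)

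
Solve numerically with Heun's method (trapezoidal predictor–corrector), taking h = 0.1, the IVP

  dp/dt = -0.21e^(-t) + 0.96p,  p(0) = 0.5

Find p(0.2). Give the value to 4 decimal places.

0.5635

Heun: k1 = f(t_n, p_n); k2 = f(t_n + h, p_n + h·k1); p_{n+1} = p_n + (h/2)·(k1 + k2).
t=0.000000, p=0.500000:
  k1 = f(0.000000, 0.500000) = 0.270000
  k2 = f(0.100000, 0.527000) = 0.315904
  p ← 0.500000 + (0.1/2)·(0.270000 + 0.315904) = 0.529295
t=0.100000, p=0.529295:
  k1 = f(0.100000, 0.529295) = 0.318108
  k2 = f(0.200000, 0.561106) = 0.366728
  p ← 0.529295 + (0.1/2)·(0.318108 + 0.366728) = 0.563537
p(0.2) ≈ 0.5635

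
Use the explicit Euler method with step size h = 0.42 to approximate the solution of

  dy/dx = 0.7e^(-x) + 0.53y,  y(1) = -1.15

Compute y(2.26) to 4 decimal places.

-1.8064

Euler: y_{n+1} = y_n + h·f(x_n, y_n).
x=1.000000, y=-1.150000: f=-0.351984 → y ← -1.150000 + 0.42·(-0.351984) = -1.297833
x=1.420000, y=-1.297833: f=-0.518652 → y ← -1.297833 + 0.42·(-0.518652) = -1.515667
x=1.840000, y=-1.515667: f=-0.692131 → y ← -1.515667 + 0.42·(-0.692131) = -1.806362
y(2.26) ≈ -1.8064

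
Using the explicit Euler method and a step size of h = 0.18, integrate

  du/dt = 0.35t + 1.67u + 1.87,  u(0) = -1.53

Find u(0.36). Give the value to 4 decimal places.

Euler: u_{n+1} = u_n + h·f(t_n, u_n).
t=0.000000, u=-1.530000: f=-0.685100 → u ← -1.530000 + 0.18·(-0.685100) = -1.653318
t=0.180000, u=-1.653318: f=-0.828041 → u ← -1.653318 + 0.18·(-0.828041) = -1.802365
u(0.36) ≈ -1.8024

-1.8024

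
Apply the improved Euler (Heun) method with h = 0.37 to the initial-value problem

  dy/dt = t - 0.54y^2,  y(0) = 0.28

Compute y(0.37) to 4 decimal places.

0.3336

Heun: k1 = f(t_n, y_n); k2 = f(t_n + h, y_n + h·k1); y_{n+1} = y_n + (h/2)·(k1 + k2).
t=0.000000, y=0.280000:
  k1 = f(0.000000, 0.280000) = -0.042336
  k2 = f(0.370000, 0.264336) = 0.332268
  y ← 0.280000 + (0.37/2)·(-0.042336 + 0.332268) = 0.333637
y(0.37) ≈ 0.3336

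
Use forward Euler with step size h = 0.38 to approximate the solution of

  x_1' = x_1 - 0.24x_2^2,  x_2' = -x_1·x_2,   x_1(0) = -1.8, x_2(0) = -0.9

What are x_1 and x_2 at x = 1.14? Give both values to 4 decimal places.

-5.9750, -7.2356

Euler on (x_1,x_2): x_1_{n+1} = x_1_n + h·x_1', x_2_{n+1} = x_2_n + h·x_2'.
0.000000: (-1.800000, -0.900000); f=(-1.994400, -1.620000) → (-2.557872, -1.515600)
0.380000: (-2.557872, -1.515600); f=(-3.109162, -3.876711) → (-3.739354, -2.988750)
0.760000: (-3.739354, -2.988750); f=(-5.883184, -11.175994) → (-5.974964, -7.235628)
(x_1(1.14), x_2(1.14)) ≈ (-5.9750, -7.2356)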